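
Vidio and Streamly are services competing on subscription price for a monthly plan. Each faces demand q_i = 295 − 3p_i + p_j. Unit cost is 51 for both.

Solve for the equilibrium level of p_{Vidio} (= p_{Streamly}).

Vidio's profit: π = (p_{Vidio} − 51)(295 − 3p_{Vidio} + p_{Streamly}).
∂π/∂p_{Vidio} = 448 − 6p_{Vidio} + p_{Streamly} = 0 ⇒ p_{Vidio} = 224/3 + (1/6)p_{Streamly}.
Setting p_{Vidio} = p_{Streamly} in the reaction function: p_{Vidio} = 224/3 + (1/6)p_{Vidio}, so p_{Vidio} = (224/3) / (5/6) = 89.6.

89.6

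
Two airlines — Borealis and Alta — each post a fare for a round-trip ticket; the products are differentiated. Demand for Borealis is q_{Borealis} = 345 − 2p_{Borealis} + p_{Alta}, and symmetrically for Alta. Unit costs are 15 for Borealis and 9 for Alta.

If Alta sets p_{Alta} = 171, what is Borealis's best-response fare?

Borealis's profit: π = (p_{Borealis} − 15)(345 − 2p_{Borealis} + p_{Alta}).
∂π/∂p_{Borealis} = 375 − 4p_{Borealis} + p_{Alta} = 0 ⇒ p_{Borealis} = 93.75 + 0.25p_{Alta}.
At p_{Alta} = 171: p_{Borealis} = 93.75 + 0.25·171 = 136.5.

136.5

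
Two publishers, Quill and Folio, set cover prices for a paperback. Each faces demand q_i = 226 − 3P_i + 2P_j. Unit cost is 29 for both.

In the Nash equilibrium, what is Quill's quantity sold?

147.75

Quill's profit: π = (P_{Quill} − 29)(226 − 3P_{Quill} + 2P_{Folio}).
∂π/∂P_{Quill} = 313 − 6P_{Quill} + 2P_{Folio} = 0 ⇒ P_{Quill} = 313/6 + (1/3)P_{Folio}.
Setting P_{Quill} = P_{Folio} in the reaction function: P_{Quill} = 313/6 + (1/3)P_{Quill}, so P_{Quill} = (313/6) / (2/3) = 78.25.
q_{Quill} = 226 − 3·78.25 + 2·78.25 = 147.75.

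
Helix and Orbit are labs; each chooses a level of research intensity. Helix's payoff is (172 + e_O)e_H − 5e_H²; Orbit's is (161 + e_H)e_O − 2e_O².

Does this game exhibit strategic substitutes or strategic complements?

strategic complements

Expanding Helix's payoff: 172e_H + e_Oe_H − 5e_H².
∂π/∂e_H = 172 + e_O − 10e_H = 0, so e_H = 17.2 + 0.1e_O.
The best-response slope de_H/de_O = 0.1 > 0: the reaction function is upward-sloping, so the choices are strategic complements.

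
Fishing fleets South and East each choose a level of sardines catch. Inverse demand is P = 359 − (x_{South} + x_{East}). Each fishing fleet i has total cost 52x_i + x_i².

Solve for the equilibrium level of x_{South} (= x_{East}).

61.4

Fishing fleet South's profit: π = x_{South}(359 − (x_{South} + x_{East})) − 52x_{South} − x_{South}².
∂π/∂x_{South} = 307 − 4x_{South} − x_{East} = 0, so x_{South} = 76.75 − 0.25x_{East}.
The game is symmetric, so in equilibrium x_{East} = x_{South}: the reaction function gives 1.25x_{South} = 76.75, hence x_{South} = 61.4.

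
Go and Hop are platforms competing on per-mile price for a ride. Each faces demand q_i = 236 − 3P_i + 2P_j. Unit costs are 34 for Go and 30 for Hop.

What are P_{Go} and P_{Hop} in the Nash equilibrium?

Go's profit: π = (P_{Go} − 34)(236 − 3P_{Go} + 2P_{Hop}).
∂π/∂P_{Go} = 338 − 6P_{Go} + 2P_{Hop} = 0 ⇒ P_{Go} = 169/3 + (1/3)P_{Hop}.
Similarly P_{Hop} = 163/3 + (1/3)P_{Go}.
Solving the two reaction functions simultaneously: (1 − (1/3)(1/3))P_{Go} = 169/3 + (1/3)·(163/3), so (8/9)P_{Go} = 670/9 and P_{Go} = 83.75.
Then P_{Hop} = 163/3 + (1/3)·83.75 = 82.25.

83.75, 82.25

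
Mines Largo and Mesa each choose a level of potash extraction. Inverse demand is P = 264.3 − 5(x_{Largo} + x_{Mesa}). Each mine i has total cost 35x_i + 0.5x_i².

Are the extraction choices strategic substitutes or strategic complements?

Mine Largo's profit: π = x_{Largo}(264.3 − 5(x_{Largo} + x_{Mesa})) − 35x_{Largo} − 0.5x_{Largo}².
∂π/∂x_{Largo} = 229.3 − 11x_{Largo} − 5x_{Mesa} = 0, so x_{Largo} = 2293/110 − (5/11)x_{Mesa}.
The best-response slope dx_{Largo}/dx_{Mesa} = −5/11 < 0: the reaction function is downward-sloping, so the choices are strategic substitutes.

strategic substitutes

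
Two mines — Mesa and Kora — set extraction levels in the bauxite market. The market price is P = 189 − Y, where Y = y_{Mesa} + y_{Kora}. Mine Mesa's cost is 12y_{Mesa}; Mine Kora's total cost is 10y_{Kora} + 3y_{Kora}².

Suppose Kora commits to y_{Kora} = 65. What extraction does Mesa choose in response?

56

Mine Mesa's profit: π = y_{Mesa}(189 − (y_{Mesa} + y_{Kora})) − 12y_{Mesa}.
∂π/∂y_{Mesa} = 177 − 2y_{Mesa} − y_{Kora} = 0, so y_{Mesa} = 88.5 − 0.5y_{Kora}.
At y_{Kora} = 65: y_{Mesa} = 88.5 − 0.5·65 = 56.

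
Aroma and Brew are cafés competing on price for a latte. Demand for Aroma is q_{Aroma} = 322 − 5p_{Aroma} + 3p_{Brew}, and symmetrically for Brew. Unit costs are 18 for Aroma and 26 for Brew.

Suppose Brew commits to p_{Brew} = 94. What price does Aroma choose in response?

69.4

Aroma's profit: π = (p_{Aroma} − 18)(322 − 5p_{Aroma} + 3p_{Brew}).
∂π/∂p_{Aroma} = 412 − 10p_{Aroma} + 3p_{Brew} = 0 ⇒ p_{Aroma} = 41.2 + 0.3p_{Brew}.
At p_{Brew} = 94: p_{Aroma} = 41.2 + 0.3·94 = 69.4.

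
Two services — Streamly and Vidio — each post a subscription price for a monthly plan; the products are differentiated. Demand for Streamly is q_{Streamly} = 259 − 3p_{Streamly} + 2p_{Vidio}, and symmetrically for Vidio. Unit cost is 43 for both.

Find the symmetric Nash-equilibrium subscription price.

97

Streamly's profit: π = (p_{Streamly} − 43)(259 − 3p_{Streamly} + 2p_{Vidio}).
∂π/∂p_{Streamly} = 388 − 6p_{Streamly} + 2p_{Vidio} = 0 ⇒ p_{Streamly} = 194/3 + (1/3)p_{Vidio}.
The game is symmetric, so in equilibrium p_{Vidio} = p_{Streamly}: the reaction function gives (2/3)p_{Streamly} = 194/3, hence p_{Streamly} = 97.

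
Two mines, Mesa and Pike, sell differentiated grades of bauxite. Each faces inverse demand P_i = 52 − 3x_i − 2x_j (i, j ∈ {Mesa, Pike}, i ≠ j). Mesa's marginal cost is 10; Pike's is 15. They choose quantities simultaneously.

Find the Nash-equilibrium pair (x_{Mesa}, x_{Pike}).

5.5625, 4.3125

Mine Mesa's profit: π = x_{Mesa}(52 − 3x_{Mesa} − 2x_{Pike}) − 10x_{Mesa}.
∂π/∂x_{Mesa} = 42 − 6x_{Mesa} − 2x_{Pike} = 0 ⇒ x_{Mesa} = 7 − (1/3)x_{Pike}.
Similarly x_{Pike} = 37/6 − (1/3)x_{Mesa}.
Substituting the second reaction function into the first: x_{Mesa} = 7 − (1/3)(37/6 − (1/3)x_{Mesa}), which gives (8/9)x_{Mesa} = 89/18 ⇒ x_{Mesa} = 5.5625.
Then x_{Pike} = 37/6 − (1/3)·5.5625 = 4.3125.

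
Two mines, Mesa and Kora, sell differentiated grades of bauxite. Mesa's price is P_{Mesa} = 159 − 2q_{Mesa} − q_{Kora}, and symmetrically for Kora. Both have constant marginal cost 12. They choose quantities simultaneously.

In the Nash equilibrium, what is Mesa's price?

70.8

Mine Mesa's profit: π = q_{Mesa}(159 − 2q_{Mesa} − q_{Kora}) − 12q_{Mesa}.
∂π/∂q_{Mesa} = 147 − 4q_{Mesa} − q_{Kora} = 0 ⇒ q_{Mesa} = 36.75 − 0.25q_{Kora}.
Setting q_{Mesa} = q_{Kora} in the reaction function: q_{Mesa} = 36.75 − 0.25q_{Mesa}, so q_{Mesa} = 36.75 / 1.25 = 29.4.
P_{Mesa} = 159 − 2·29.4 − 29.4 = 70.8.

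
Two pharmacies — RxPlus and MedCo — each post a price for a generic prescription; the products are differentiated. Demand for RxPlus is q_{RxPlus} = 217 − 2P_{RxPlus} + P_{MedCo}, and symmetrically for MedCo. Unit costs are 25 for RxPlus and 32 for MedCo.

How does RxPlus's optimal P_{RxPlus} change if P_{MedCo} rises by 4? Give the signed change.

1

RxPlus's profit: π = (P_{RxPlus} − 25)(217 − 2P_{RxPlus} + P_{MedCo}).
∂π/∂P_{RxPlus} = 267 − 4P_{RxPlus} + P_{MedCo} = 0 ⇒ P_{RxPlus} = 66.75 + 0.25P_{MedCo}.
The reaction-function slope is 0.25, so a 4-unit rise in P_{MedCo} moves P_{RxPlus} by 0.25 × 4 = 1. RxPlus's best response rises — the actions are strategic complements.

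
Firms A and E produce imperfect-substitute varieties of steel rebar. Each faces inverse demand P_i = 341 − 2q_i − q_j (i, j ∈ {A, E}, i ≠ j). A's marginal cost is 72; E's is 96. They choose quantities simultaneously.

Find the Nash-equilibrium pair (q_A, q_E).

Firm A's profit: π = q_A(341 − 2q_A − q_E) − 72q_A.
∂π/∂q_A = 269 − 4q_A − q_E = 0 ⇒ q_A = 67.25 − 0.25q_E.
Similarly q_E = 61.25 − 0.25q_A.
Plugging q_E into A's best response: q_A = 67.25 − 0.25(61.25 − 0.25q_A) ⇒ 0.9375q_A = 51.9375, so q_A = 55.4.
Then q_E = 61.25 − 0.25·55.4 = 47.4.

55.4, 47.4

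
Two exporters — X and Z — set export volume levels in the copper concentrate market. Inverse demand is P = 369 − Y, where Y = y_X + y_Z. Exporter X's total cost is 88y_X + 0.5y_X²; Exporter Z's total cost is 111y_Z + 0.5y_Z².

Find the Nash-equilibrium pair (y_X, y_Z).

73.125, 61.625

Exporter X's profit: π = y_X(369 − (y_X + y_Z)) − 88y_X − 0.5y_X².
∂π/∂y_X = 281 − 3y_X − y_Z = 0, so y_X = 281/3 − (1/3)y_Z.
By the same steps for Z: y_Z = 86 − (1/3)y_X.
Solving the two reaction functions simultaneously: (1 − (−1/3)(−1/3))y_X = 281/3 − (1/3)·86, so (8/9)y_X = 65 and y_X = 73.125.
Then y_Z = 86 − (1/3)·73.125 = 61.625.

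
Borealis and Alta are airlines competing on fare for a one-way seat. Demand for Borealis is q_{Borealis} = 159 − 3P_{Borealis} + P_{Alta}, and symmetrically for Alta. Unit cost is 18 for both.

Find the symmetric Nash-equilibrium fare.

42.6

Borealis's profit: π = (P_{Borealis} − 18)(159 − 3P_{Borealis} + P_{Alta}).
∂π/∂P_{Borealis} = 213 − 6P_{Borealis} + P_{Alta} = 0 ⇒ P_{Borealis} = 35.5 + (1/6)P_{Alta}.
Setting P_{Borealis} = P_{Alta} in the reaction function: P_{Borealis} = 35.5 + (1/6)P_{Borealis}, so P_{Borealis} = 35.5 / (5/6) = 42.6.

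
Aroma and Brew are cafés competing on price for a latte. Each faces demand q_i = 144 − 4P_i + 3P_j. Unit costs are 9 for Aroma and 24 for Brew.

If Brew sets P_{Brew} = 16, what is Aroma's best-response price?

28.5

Aroma's profit: π = (P_{Aroma} − 9)(144 − 4P_{Aroma} + 3P_{Brew}).
∂π/∂P_{Aroma} = 180 − 8P_{Aroma} + 3P_{Brew} = 0 ⇒ P_{Aroma} = 22.5 + 0.375P_{Brew}.
At P_{Brew} = 16: P_{Aroma} = 22.5 + 0.375·16 = 28.5.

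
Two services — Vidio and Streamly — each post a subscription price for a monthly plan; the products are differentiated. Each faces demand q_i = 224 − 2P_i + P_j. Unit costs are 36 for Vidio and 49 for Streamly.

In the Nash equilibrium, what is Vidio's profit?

8294.72

Vidio's profit: π = (P_{Vidio} − 36)(224 − 2P_{Vidio} + P_{Streamly}).
∂π/∂P_{Vidio} = 296 − 4P_{Vidio} + P_{Streamly} = 0 ⇒ P_{Vidio} = 74 + 0.25P_{Streamly}.
Similarly P_{Streamly} = 80.5 + 0.25P_{Vidio}.
Substituting the second reaction function into the first: P_{Vidio} = 74 + 0.25(80.5 + 0.25P_{Vidio}), which gives 0.9375P_{Vidio} = 94.125 ⇒ P_{Vidio} = 100.4.
Then P_{Streamly} = 80.5 + 0.25·100.4 = 105.6.
q_{Vidio} = 224 − 2·100.4 + 105.6 = 128.8.
Profit = (100.4 − 36)·128.8 = 8294.72.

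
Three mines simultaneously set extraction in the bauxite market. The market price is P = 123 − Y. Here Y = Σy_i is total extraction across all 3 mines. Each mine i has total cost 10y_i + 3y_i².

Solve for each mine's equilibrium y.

A representative mine's profit is π_i = y_i(123 − Y) − 10y_i − 3y_i², with Y = y_i + Σ_{j≠i} y_j.
First-order condition: 113 − 8y_i − Σ_{j≠i} y_j = 0.
With identical mines, set every y_j = y: then 113 − 8y − 2y = 0, i.e. y = 113/10 = 11.3.

11.3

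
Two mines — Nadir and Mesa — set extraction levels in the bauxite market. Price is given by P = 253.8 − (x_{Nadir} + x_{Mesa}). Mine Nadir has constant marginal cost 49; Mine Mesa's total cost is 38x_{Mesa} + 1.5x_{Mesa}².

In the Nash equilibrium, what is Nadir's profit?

8064.04

Mine Nadir's profit: π = x_{Nadir}(253.8 − (x_{Nadir} + x_{Mesa})) − 49x_{Nadir}.
∂π/∂x_{Nadir} = 204.8 − 2x_{Nadir} − x_{Mesa} = 0, so x_{Nadir} = 102.4 − 0.5x_{Mesa}.
For Mesa: ∂π/∂x_{Mesa} = 215.8 − 5x_{Mesa} − x_{Nadir} = 0 ⇒ x_{Mesa} = 43.16 − 0.2x_{Nadir}.
Substituting the second reaction function into the first: x_{Nadir} = 102.4 − 0.5(43.16 − 0.2x_{Nadir}), which gives 0.9x_{Nadir} = 80.82 ⇒ x_{Nadir} = 89.8.
Then x_{Mesa} = 43.16 − 0.2·89.8 = 25.2.
Price P = 253.8 − 115 = 138.8.
Nadir's profit: (138.8 − 49)·89.8 = 8064.04.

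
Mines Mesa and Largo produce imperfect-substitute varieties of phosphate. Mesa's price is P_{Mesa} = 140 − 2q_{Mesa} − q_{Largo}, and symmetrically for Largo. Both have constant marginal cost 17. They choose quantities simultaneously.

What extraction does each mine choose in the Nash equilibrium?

Mine Mesa's profit: π = q_{Mesa}(140 − 2q_{Mesa} − q_{Largo}) − 17q_{Mesa}.
∂π/∂q_{Mesa} = 123 − 4q_{Mesa} − q_{Largo} = 0 ⇒ q_{Mesa} = 30.75 − 0.25q_{Largo}.
Setting q_{Mesa} = q_{Largo} in the reaction function: q_{Mesa} = 30.75 − 0.25q_{Mesa}, so q_{Mesa} = 30.75 / 1.25 = 24.6.

24.6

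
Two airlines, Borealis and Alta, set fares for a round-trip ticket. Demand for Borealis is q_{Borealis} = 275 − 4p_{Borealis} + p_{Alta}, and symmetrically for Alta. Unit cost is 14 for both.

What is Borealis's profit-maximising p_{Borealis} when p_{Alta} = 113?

Borealis's profit: π = (p_{Borealis} − 14)(275 − 4p_{Borealis} + p_{Alta}).
∂π/∂p_{Borealis} = 331 − 8p_{Borealis} + p_{Alta} = 0 ⇒ p_{Borealis} = 41.375 + 0.125p_{Alta}.
At p_{Alta} = 113: p_{Borealis} = 41.375 + 0.125·113 = 55.5.

55.5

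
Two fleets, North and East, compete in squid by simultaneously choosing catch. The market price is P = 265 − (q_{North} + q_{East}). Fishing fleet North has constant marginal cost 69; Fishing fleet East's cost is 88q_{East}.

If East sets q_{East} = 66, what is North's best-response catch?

Fishing fleet North's profit: π = q_{North}(265 − (q_{North} + q_{East})) − 69q_{North}.
∂π/∂q_{North} = 196 − 2q_{North} − q_{East} = 0, so q_{North} = 98 − 0.5q_{East}.
At q_{East} = 66: q_{North} = 98 − 0.5·66 = 65.

65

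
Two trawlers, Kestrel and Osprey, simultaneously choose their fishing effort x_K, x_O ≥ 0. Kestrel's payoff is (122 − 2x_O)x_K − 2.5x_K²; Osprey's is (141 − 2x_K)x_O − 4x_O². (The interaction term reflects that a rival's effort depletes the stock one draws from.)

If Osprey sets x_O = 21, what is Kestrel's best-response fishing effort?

16

Expanding Kestrel's payoff: 122x_K − 2x_Ox_K − 2.5x_K².
∂π/∂x_K = 122 − 2x_O − 5x_K = 0, so x_K = 24.4 − 0.4x_O.
At x_O = 21: x_K = 24.4 − 0.4·21 = 16.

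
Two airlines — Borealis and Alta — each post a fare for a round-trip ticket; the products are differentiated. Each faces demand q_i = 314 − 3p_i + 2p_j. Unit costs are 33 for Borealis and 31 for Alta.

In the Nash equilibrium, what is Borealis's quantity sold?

Borealis's profit: π = (p_{Borealis} − 33)(314 − 3p_{Borealis} + 2p_{Alta}).
∂π/∂p_{Borealis} = 413 − 6p_{Borealis} + 2p_{Alta} = 0 ⇒ p_{Borealis} = 413/6 + (1/3)p_{Alta}.
Similarly p_{Alta} = 407/6 + (1/3)p_{Borealis}.
Substituting the second reaction function into the first: p_{Borealis} = 413/6 + (1/3)(407/6 + (1/3)p_{Borealis}), which gives (8/9)p_{Borealis} = 823/9 ⇒ p_{Borealis} = 102.875.
Then p_{Alta} = 407/6 + (1/3)·102.875 = 102.125.
q_{Borealis} = 314 − 3·102.875 + 2·102.125 = 209.625.

209.625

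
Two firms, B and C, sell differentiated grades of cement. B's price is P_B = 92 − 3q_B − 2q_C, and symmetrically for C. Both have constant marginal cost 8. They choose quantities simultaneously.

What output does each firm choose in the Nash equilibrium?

10.5

Firm B's profit: π = q_B(92 − 3q_B − 2q_C) − 8q_B.
∂π/∂q_B = 84 − 6q_B − 2q_C = 0 ⇒ q_B = 14 − (1/3)q_C.
The game is symmetric, so in equilibrium q_C = q_B: the reaction function gives (4/3)q_B = 14, hence q_B = 10.5.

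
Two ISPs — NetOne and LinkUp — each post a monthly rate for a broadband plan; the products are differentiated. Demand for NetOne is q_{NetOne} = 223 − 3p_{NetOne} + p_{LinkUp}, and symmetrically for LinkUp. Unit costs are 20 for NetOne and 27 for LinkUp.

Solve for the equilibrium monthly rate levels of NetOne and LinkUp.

57.2, 60.2

NetOne's profit: π = (p_{NetOne} − 20)(223 − 3p_{NetOne} + p_{LinkUp}).
∂π/∂p_{NetOne} = 283 − 6p_{NetOne} + p_{LinkUp} = 0 ⇒ p_{NetOne} = 283/6 + (1/6)p_{LinkUp}.
Similarly p_{LinkUp} = 152/3 + (1/6)p_{NetOne}.
Solving the two reaction functions simultaneously: (1 − (1/6)(1/6))p_{NetOne} = 283/6 + (1/6)·(152/3), so (35/36)p_{NetOne} = 1001/18 and p_{NetOne} = 57.2.
Then p_{LinkUp} = 152/3 + (1/6)·57.2 = 60.2.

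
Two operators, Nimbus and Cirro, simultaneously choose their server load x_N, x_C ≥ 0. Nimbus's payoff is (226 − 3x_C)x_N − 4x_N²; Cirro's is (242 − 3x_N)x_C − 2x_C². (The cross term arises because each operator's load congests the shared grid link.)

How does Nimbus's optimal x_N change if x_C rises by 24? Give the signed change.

Expanding Nimbus's payoff: 226x_N − 3x_Cx_N − 4x_N².
∂π/∂x_N = 226 − 3x_C − 8x_N = 0, so x_N = 28.25 − 0.375x_C.
The reaction-function slope is −0.375, so a 24-unit rise in x_C moves x_N by −0.375 × 24 = −9. Nimbus's best response falls — the actions are strategic substitutes.

-9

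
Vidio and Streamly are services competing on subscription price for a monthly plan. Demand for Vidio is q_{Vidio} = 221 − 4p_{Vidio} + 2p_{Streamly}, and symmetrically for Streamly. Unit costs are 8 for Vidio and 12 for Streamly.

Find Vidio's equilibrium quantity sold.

138.8

Vidio's profit: π = (p_{Vidio} − 8)(221 − 4p_{Vidio} + 2p_{Streamly}).
∂π/∂p_{Vidio} = 253 − 8p_{Vidio} + 2p_{Streamly} = 0 ⇒ p_{Vidio} = 31.625 + 0.25p_{Streamly}.
Similarly p_{Streamly} = 33.625 + 0.25p_{Vidio}.
Substituting the second reaction function into the first: p_{Vidio} = 31.625 + 0.25(33.625 + 0.25p_{Vidio}), which gives 0.9375p_{Vidio} = 1281/32 ⇒ p_{Vidio} = 42.7.
Then p_{Streamly} = 33.625 + 0.25·42.7 = 44.3.
q_{Vidio} = 221 − 4·42.7 + 2·44.3 = 138.8.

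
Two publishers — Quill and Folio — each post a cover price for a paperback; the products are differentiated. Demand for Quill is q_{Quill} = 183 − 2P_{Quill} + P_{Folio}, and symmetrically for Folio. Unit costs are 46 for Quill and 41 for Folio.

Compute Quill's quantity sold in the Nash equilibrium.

Quill's profit: π = (P_{Quill} − 46)(183 − 2P_{Quill} + P_{Folio}).
∂π/∂P_{Quill} = 275 − 4P_{Quill} + P_{Folio} = 0 ⇒ P_{Quill} = 68.75 + 0.25P_{Folio}.
Similarly P_{Folio} = 66.25 + 0.25P_{Quill}.
Substituting the second reaction function into the first: P_{Quill} = 68.75 + 0.25(66.25 + 0.25P_{Quill}), which gives 0.9375P_{Quill} = 85.3125 ⇒ P_{Quill} = 91.
Then P_{Folio} = 66.25 + 0.25·91 = 89.
q_{Quill} = 183 − 2·91 + 89 = 90.

90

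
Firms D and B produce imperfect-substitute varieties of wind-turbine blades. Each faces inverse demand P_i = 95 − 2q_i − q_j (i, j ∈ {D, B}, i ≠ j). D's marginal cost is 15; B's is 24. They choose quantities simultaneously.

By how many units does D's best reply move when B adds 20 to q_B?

-5

Firm D's profit: π = q_D(95 − 2q_D − q_B) − 15q_D.
∂π/∂q_D = 80 − 4q_D − q_B = 0 ⇒ q_D = 20 − 0.25q_B.
The reaction-function slope is −0.25, so a 20-unit rise in q_B moves q_D by −0.25 × 20 = −5. D's best response falls — the actions are strategic substitutes.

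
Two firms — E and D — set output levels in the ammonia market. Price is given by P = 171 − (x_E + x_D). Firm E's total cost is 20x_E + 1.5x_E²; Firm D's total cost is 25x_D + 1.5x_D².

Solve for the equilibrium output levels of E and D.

25.375, 24.125

Firm E's profit: π = x_E(171 − (x_E + x_D)) − 20x_E − 1.5x_E².
∂π/∂x_E = 151 − 5x_E − x_D = 0, so x_E = 30.2 − 0.2x_D.
By the same steps for D: x_D = 29.2 − 0.2x_E.
Substituting the second reaction function into the first: x_E = 30.2 − 0.2(29.2 − 0.2x_E), which gives 0.96x_E = 24.36 ⇒ x_E = 25.375.
Then x_D = 29.2 − 0.2·25.375 = 24.125.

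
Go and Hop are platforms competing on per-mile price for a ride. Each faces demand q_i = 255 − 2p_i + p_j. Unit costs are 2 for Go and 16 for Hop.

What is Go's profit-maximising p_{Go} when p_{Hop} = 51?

77.5

Go's profit: π = (p_{Go} − 2)(255 − 2p_{Go} + p_{Hop}).
∂π/∂p_{Go} = 259 − 4p_{Go} + p_{Hop} = 0 ⇒ p_{Go} = 64.75 + 0.25p_{Hop}.
At p_{Hop} = 51: p_{Go} = 64.75 + 0.25·51 = 77.5.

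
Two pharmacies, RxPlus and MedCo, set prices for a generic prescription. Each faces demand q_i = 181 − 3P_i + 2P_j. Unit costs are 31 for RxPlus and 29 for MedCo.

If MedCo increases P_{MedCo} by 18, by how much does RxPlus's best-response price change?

6

RxPlus's profit: π = (P_{RxPlus} − 31)(181 − 3P_{RxPlus} + 2P_{MedCo}).
∂π/∂P_{RxPlus} = 274 − 6P_{RxPlus} + 2P_{MedCo} = 0 ⇒ P_{RxPlus} = 137/3 + (1/3)P_{MedCo}.
The reaction-function slope is 1/3, so an 18-unit rise in P_{MedCo} moves P_{RxPlus} by 1/3 × 18 = 6. RxPlus's best response rises — the actions are strategic complements.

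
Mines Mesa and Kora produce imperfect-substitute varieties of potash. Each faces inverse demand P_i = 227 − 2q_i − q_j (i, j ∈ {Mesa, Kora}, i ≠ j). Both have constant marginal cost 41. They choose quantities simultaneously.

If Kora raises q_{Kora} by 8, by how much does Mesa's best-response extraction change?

-2

Mine Mesa's profit: π = q_{Mesa}(227 − 2q_{Mesa} − q_{Kora}) − 41q_{Mesa}.
∂π/∂q_{Mesa} = 186 − 4q_{Mesa} − q_{Kora} = 0 ⇒ q_{Mesa} = 46.5 − 0.25q_{Kora}.
The reaction-function slope is −0.25, so an 8-unit rise in q_{Kora} moves q_{Mesa} by −0.25 × 8 = −2. Mesa's best response falls — the actions are strategic substitutes.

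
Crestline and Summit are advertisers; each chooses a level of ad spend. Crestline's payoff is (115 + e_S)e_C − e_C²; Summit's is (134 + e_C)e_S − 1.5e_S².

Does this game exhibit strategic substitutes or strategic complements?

strategic complements

Expanding Crestline's payoff: 115e_C + e_Se_C − e_C².
∂π/∂e_C = 115 + e_S − 2e_C = 0, so e_C = 57.5 + 0.5e_S.
The best-response slope de_C/de_S = 0.5 > 0: the reaction function is upward-sloping, so the choices are strategic complements.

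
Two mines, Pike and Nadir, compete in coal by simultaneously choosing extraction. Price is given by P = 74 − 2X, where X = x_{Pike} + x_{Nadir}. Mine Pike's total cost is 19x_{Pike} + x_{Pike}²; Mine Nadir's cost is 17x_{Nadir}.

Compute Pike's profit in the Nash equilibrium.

84.27

Mine Pike's profit: π = x_{Pike}(74 − 2(x_{Pike} + x_{Nadir})) − 19x_{Pike} − x_{Pike}².
∂π/∂x_{Pike} = 55 − 6x_{Pike} − 2x_{Nadir} = 0, so x_{Pike} = 55/6 − (1/3)x_{Nadir}.
For Nadir: ∂π/∂x_{Nadir} = 57 − 4x_{Nadir} − 2x_{Pike} = 0 ⇒ x_{Nadir} = 14.25 − 0.5x_{Pike}.
Solving the two reaction functions simultaneously: (1 − (−1/3)(−0.5))x_{Pike} = 55/6 − (1/3)·14.25, so (5/6)x_{Pike} = 53/12 and x_{Pike} = 5.3.
Then x_{Nadir} = 14.25 − 0.5·5.3 = 11.6.
Price P = 74 − 2·16.9 = 40.2.
Pike's profit: (40.2 − 19)·5.3 − (5.3)² = 84.27.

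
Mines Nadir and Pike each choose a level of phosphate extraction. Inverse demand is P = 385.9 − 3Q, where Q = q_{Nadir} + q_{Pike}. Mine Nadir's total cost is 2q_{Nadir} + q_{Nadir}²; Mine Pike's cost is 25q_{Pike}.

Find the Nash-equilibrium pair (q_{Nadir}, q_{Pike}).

31.3, 44.5

Mine Nadir's profit: π = q_{Nadir}(385.9 − 3(q_{Nadir} + q_{Pike})) − 2q_{Nadir} − q_{Nadir}².
∂π/∂q_{Nadir} = 383.9 − 8q_{Nadir} − 3q_{Pike} = 0, so q_{Nadir} = 47.9875 − 0.375q_{Pike}.
For Pike: ∂π/∂q_{Pike} = 360.9 − 6q_{Pike} − 3q_{Nadir} = 0 ⇒ q_{Pike} = 60.15 − 0.5q_{Nadir}.
Solving the two reaction functions simultaneously: (1 − (−0.375)(−0.5))q_{Nadir} = 47.9875 − 0.375·60.15, so 0.8125q_{Nadir} = 4069/160 and q_{Nadir} = 31.3.
Then q_{Pike} = 60.15 − 0.5·31.3 = 44.5.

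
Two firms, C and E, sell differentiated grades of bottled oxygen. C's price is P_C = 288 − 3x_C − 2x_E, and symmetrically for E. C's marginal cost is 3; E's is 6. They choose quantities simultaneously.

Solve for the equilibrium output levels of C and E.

Firm C's profit: π = x_C(288 − 3x_C − 2x_E) − 3x_C.
∂π/∂x_C = 285 − 6x_C − 2x_E = 0 ⇒ x_C = 47.5 − (1/3)x_E.
Similarly x_E = 47 − (1/3)x_C.
Substituting the second reaction function into the first: x_C = 47.5 − (1/3)(47 − (1/3)x_C), which gives (8/9)x_C = 191/6 ⇒ x_C = 35.8125.
Then x_E = 47 − (1/3)·35.8125 = 35.0625.

35.8125, 35.0625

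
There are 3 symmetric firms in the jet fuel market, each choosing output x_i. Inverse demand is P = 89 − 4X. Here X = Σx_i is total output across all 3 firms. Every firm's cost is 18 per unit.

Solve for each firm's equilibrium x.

4.4375

A representative firm's profit is π_i = x_i(89 − 4X) − 18x_i, with X = x_i + Σ_{j≠i} x_j.
First-order condition: 71 − 8x_i − 4Σ_{j≠i} x_j = 0.
Imposing symmetry (x_j = x for all j) turns Σ_{j≠i} x_j into 2x, so 71 = 16x and x = 4.4375.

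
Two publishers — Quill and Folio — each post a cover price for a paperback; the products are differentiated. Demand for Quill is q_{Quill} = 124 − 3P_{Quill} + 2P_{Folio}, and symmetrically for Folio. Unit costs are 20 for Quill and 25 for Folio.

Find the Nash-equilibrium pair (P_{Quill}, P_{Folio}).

Quill's profit: π = (P_{Quill} − 20)(124 − 3P_{Quill} + 2P_{Folio}).
∂π/∂P_{Quill} = 184 − 6P_{Quill} + 2P_{Folio} = 0 ⇒ P_{Quill} = 92/3 + (1/3)P_{Folio}.
Similarly P_{Folio} = 199/6 + (1/3)P_{Quill}.
Solving the two reaction functions simultaneously: (1 − (1/3)(1/3))P_{Quill} = 92/3 + (1/3)·(199/6), so (8/9)P_{Quill} = 751/18 and P_{Quill} = 46.9375.
Then P_{Folio} = 199/6 + (1/3)·46.9375 = 48.8125.

46.9375, 48.8125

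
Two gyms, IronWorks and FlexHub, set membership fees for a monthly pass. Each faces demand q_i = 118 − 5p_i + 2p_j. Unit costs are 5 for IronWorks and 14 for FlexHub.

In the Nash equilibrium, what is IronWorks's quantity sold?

69.0625

IronWorks's profit: π = (p_{IronWorks} − 5)(118 − 5p_{IronWorks} + 2p_{FlexHub}).
∂π/∂p_{IronWorks} = 143 − 10p_{IronWorks} + 2p_{FlexHub} = 0 ⇒ p_{IronWorks} = 14.3 + 0.2p_{FlexHub}.
Similarly p_{FlexHub} = 18.8 + 0.2p_{IronWorks}.
Substituting the second reaction function into the first: p_{IronWorks} = 14.3 + 0.2(18.8 + 0.2p_{IronWorks}), which gives 0.96p_{IronWorks} = 18.06 ⇒ p_{IronWorks} = 18.8125.
Then p_{FlexHub} = 18.8 + 0.2·18.8125 = 22.5625.
q_{IronWorks} = 118 − 5·18.8125 + 2·22.5625 = 69.0625.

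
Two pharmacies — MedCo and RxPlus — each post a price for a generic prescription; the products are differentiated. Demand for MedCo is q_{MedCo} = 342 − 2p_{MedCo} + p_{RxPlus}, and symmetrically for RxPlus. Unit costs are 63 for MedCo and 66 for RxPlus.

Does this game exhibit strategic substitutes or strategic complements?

MedCo's profit: π = (p_{MedCo} − 63)(342 − 2p_{MedCo} + p_{RxPlus}).
∂π/∂p_{MedCo} = 468 − 4p_{MedCo} + p_{RxPlus} = 0 ⇒ p_{MedCo} = 117 + 0.25p_{RxPlus}.
The best-response slope dp_{MedCo}/dp_{RxPlus} = 0.25 > 0: the reaction function is upward-sloping, so the choices are strategic complements.

strategic complements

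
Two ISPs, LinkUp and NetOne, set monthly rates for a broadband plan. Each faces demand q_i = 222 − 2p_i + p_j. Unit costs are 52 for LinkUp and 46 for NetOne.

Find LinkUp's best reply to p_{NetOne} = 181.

126.75

LinkUp's profit: π = (p_{LinkUp} − 52)(222 − 2p_{LinkUp} + p_{NetOne}).
∂π/∂p_{LinkUp} = 326 − 4p_{LinkUp} + p_{NetOne} = 0 ⇒ p_{LinkUp} = 81.5 + 0.25p_{NetOne}.
At p_{NetOne} = 181: p_{LinkUp} = 81.5 + 0.25·181 = 126.75.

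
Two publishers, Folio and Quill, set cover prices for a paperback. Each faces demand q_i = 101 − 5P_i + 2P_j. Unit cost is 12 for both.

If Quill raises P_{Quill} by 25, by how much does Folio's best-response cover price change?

Folio's profit: π = (P_{Folio} − 12)(101 − 5P_{Folio} + 2P_{Quill}).
∂π/∂P_{Folio} = 161 − 10P_{Folio} + 2P_{Quill} = 0 ⇒ P_{Folio} = 16.1 + 0.2P_{Quill}.
The reaction-function slope is 0.2, so a 25-unit rise in P_{Quill} moves P_{Folio} by 0.2 × 25 = 5. Folio's best response rises — the actions are strategic complements.

5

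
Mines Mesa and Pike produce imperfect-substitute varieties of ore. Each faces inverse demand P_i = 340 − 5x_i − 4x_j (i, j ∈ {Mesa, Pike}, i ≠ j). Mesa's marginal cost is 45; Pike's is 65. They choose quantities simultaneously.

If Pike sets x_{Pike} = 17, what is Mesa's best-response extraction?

22.7

Mine Mesa's profit: π = x_{Mesa}(340 − 5x_{Mesa} − 4x_{Pike}) − 45x_{Mesa}.
∂π/∂x_{Mesa} = 295 − 10x_{Mesa} − 4x_{Pike} = 0 ⇒ x_{Mesa} = 29.5 − 0.4x_{Pike}.
At x_{Pike} = 17: x_{Mesa} = 29.5 − 0.4·17 = 22.7.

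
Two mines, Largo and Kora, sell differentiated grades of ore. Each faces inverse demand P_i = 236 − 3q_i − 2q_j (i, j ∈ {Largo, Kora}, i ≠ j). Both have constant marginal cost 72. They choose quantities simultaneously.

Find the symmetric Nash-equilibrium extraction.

20.5

Mine Largo's profit: π = q_{Largo}(236 − 3q_{Largo} − 2q_{Kora}) − 72q_{Largo}.
∂π/∂q_{Largo} = 164 − 6q_{Largo} − 2q_{Kora} = 0 ⇒ q_{Largo} = 82/3 − (1/3)q_{Kora}.
By symmetry q_{Kora} = q_{Largo}; substituting into the reaction function, (4/3)q_{Largo} = 82/3 and q_{Largo} = 20.5.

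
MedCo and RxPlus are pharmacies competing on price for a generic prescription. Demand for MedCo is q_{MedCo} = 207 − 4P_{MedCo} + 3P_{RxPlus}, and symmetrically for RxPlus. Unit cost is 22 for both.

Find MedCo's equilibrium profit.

MedCo's profit: π = (P_{MedCo} − 22)(207 − 4P_{MedCo} + 3P_{RxPlus}).
∂π/∂P_{MedCo} = 295 − 8P_{MedCo} + 3P_{RxPlus} = 0 ⇒ P_{MedCo} = 36.875 + 0.375P_{RxPlus}.
Setting P_{MedCo} = P_{RxPlus} in the reaction function: P_{MedCo} = 36.875 + 0.375P_{MedCo}, so P_{MedCo} = 36.875 / 0.625 = 59.
q_{MedCo} = 207 − 4·59 + 3·59 = 148.
Profit = (59 − 22)·148 = 5476.

5476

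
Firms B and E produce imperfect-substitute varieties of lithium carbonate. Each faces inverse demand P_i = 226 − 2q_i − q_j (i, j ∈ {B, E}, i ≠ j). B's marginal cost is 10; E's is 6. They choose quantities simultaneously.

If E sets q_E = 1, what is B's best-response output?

53.75

Firm B's profit: π = q_B(226 − 2q_B − q_E) − 10q_B.
∂π/∂q_B = 216 − 4q_B − q_E = 0 ⇒ q_B = 54 − 0.25q_E.
At q_E = 1: q_B = 54 − 0.25·1 = 53.75.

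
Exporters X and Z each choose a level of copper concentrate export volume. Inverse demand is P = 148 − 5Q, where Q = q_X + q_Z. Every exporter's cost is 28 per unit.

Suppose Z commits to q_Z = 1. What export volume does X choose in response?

Exporter X's profit: π = q_X(148 − 5(q_X + q_Z)) − 28q_X.
∂π/∂q_X = 120 − 10q_X − 5q_Z = 0, so q_X = 12 − 0.5q_Z.
At q_Z = 1: q_X = 12 − 0.5·1 = 11.5.

11.5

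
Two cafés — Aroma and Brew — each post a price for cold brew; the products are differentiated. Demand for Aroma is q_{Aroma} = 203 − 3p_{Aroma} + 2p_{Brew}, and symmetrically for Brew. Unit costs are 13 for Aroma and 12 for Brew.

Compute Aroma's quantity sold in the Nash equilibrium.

141.9375

Aroma's profit: π = (p_{Aroma} − 13)(203 − 3p_{Aroma} + 2p_{Brew}).
∂π/∂p_{Aroma} = 242 − 6p_{Aroma} + 2p_{Brew} = 0 ⇒ p_{Aroma} = 121/3 + (1/3)p_{Brew}.
Similarly p_{Brew} = 239/6 + (1/3)p_{Aroma}.
Substituting the second reaction function into the first: p_{Aroma} = 121/3 + (1/3)(239/6 + (1/3)p_{Aroma}), which gives (8/9)p_{Aroma} = 965/18 ⇒ p_{Aroma} = 60.3125.
Then p_{Brew} = 239/6 + (1/3)·60.3125 = 59.9375.
q_{Aroma} = 203 − 3·60.3125 + 2·59.9375 = 141.9375.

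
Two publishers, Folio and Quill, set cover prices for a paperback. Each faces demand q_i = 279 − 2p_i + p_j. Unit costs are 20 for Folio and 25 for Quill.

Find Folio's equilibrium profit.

15138

Folio's profit: π = (p_{Folio} − 20)(279 − 2p_{Folio} + p_{Quill}).
∂π/∂p_{Folio} = 319 − 4p_{Folio} + p_{Quill} = 0 ⇒ p_{Folio} = 79.75 + 0.25p_{Quill}.
Similarly p_{Quill} = 82.25 + 0.25p_{Folio}.
Plugging p_{Quill} into Folio's best response: p_{Folio} = 79.75 + 0.25(82.25 + 0.25p_{Folio}) ⇒ 0.9375p_{Folio} = 100.3125, so p_{Folio} = 107.
Then p_{Quill} = 82.25 + 0.25·107 = 109.
q_{Folio} = 279 − 2·107 + 109 = 174.
Profit = (107 − 20)·174 = 15138.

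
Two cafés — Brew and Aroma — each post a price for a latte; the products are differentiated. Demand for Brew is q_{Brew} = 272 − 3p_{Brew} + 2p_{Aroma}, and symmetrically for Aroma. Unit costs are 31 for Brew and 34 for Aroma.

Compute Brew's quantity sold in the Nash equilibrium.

182.4375

Brew's profit: π = (p_{Brew} − 31)(272 − 3p_{Brew} + 2p_{Aroma}).
∂π/∂p_{Brew} = 365 − 6p_{Brew} + 2p_{Aroma} = 0 ⇒ p_{Brew} = 365/6 + (1/3)p_{Aroma}.
Similarly p_{Aroma} = 187/3 + (1/3)p_{Brew}.
Substituting the second reaction function into the first: p_{Brew} = 365/6 + (1/3)(187/3 + (1/3)p_{Brew}), which gives (8/9)p_{Brew} = 1469/18 ⇒ p_{Brew} = 91.8125.
Then p_{Aroma} = 187/3 + (1/3)·91.8125 = 92.9375.
q_{Brew} = 272 − 3·91.8125 + 2·92.9375 = 182.4375.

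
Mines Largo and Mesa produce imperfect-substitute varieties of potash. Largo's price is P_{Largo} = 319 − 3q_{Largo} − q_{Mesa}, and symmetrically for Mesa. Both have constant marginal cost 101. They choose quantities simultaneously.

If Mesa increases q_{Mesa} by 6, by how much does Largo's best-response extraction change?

-1

Mine Largo's profit: π = q_{Largo}(319 − 3q_{Largo} − q_{Mesa}) − 101q_{Largo}.
∂π/∂q_{Largo} = 218 − 6q_{Largo} − q_{Mesa} = 0 ⇒ q_{Largo} = 109/3 − (1/6)q_{Mesa}.
The reaction-function slope is −1/6, so a 6-unit rise in q_{Mesa} moves q_{Largo} by −1/6 × 6 = −1. Largo's best response falls — the actions are strategic substitutes.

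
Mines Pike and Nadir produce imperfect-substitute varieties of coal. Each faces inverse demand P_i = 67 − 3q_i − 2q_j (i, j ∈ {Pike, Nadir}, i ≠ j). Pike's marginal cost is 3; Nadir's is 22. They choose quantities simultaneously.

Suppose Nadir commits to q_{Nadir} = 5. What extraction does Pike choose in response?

9

Mine Pike's profit: π = q_{Pike}(67 − 3q_{Pike} − 2q_{Nadir}) − 3q_{Pike}.
∂π/∂q_{Pike} = 64 − 6q_{Pike} − 2q_{Nadir} = 0 ⇒ q_{Pike} = 32/3 − (1/3)q_{Nadir}.
At q_{Nadir} = 5: q_{Pike} = 32/3 − (1/3)·5 = 9.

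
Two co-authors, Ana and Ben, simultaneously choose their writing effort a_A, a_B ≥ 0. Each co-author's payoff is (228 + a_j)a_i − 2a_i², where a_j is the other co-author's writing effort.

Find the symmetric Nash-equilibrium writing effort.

Ana's payoff is (228 + a_B)a_A − 2a_A².
∂π/∂a_A = 228 + a_B − 4a_A = 0, so a_A = 57 + 0.25a_B.
The game is symmetric, so in equilibrium a_B = a_A: the reaction function gives 0.75a_A = 57, hence a_A = 76.

76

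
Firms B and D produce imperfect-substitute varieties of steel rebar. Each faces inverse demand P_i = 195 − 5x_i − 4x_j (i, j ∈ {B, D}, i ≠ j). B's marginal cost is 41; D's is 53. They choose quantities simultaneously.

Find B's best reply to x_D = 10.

11.4

Firm B's profit: π = x_B(195 − 5x_B − 4x_D) − 41x_B.
∂π/∂x_B = 154 − 10x_B − 4x_D = 0 ⇒ x_B = 15.4 − 0.4x_D.
At x_D = 10: x_B = 15.4 − 0.4·10 = 11.4.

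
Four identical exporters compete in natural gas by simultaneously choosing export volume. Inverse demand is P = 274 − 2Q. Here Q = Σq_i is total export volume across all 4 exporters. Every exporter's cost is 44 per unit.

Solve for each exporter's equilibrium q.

A representative exporter's profit is π_i = q_i(274 − 2Q) − 44q_i, with Q = q_i + Σ_{j≠i} q_j.
First-order condition: 230 − 4q_i − 2Σ_{j≠i} q_j = 0.
With identical exporters, set every q_j = q: then 230 − 4q − 6q = 0, i.e. q = 230/10 = 23.

23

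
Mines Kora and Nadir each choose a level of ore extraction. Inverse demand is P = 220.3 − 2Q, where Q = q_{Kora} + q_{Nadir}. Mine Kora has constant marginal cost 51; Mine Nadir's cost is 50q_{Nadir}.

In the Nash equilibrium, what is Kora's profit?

Mine Kora's profit: π = q_{Kora}(220.3 − 2(q_{Kora} + q_{Nadir})) − 51q_{Kora}.
∂π/∂q_{Kora} = 169.3 − 4q_{Kora} − 2q_{Nadir} = 0, so q_{Kora} = 42.325 − 0.5q_{Nadir}.
By the same steps for Nadir: q_{Nadir} = 42.575 − 0.5q_{Kora}.
Substituting the second reaction function into the first: q_{Kora} = 42.325 − 0.5(42.575 − 0.5q_{Kora}), which gives 0.75q_{Kora} = 21.0375 ⇒ q_{Kora} = 28.05.
Then q_{Nadir} = 42.575 − 0.5·28.05 = 28.55.
Price P = 220.3 − 2·56.6 = 107.1.
Kora's profit: (107.1 − 51)·28.05 = 1573.605.

1573.605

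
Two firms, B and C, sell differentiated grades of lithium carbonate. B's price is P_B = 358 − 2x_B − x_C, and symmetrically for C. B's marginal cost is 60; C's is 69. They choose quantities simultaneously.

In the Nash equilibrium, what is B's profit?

Firm B's profit: π = x_B(358 − 2x_B − x_C) − 60x_B.
∂π/∂x_B = 298 − 4x_B − x_C = 0 ⇒ x_B = 74.5 − 0.25x_C.
Similarly x_C = 72.25 − 0.25x_B.
Plugging x_C into B's best response: x_B = 74.5 − 0.25(72.25 − 0.25x_B) ⇒ 0.9375x_B = 56.4375, so x_B = 60.2.
Then x_C = 72.25 − 0.25·60.2 = 57.2.
P_B = 358 − 2·60.2 − 57.2 = 180.4.
Profit = (180.4 − 60)·60.2 = 7248.08.

7248.08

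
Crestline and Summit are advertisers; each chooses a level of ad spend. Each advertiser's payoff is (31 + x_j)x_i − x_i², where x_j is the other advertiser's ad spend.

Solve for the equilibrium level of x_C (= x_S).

31

Crestline's payoff is (31 + x_S)x_C − x_C².
∂π/∂x_C = 31 + x_S − 2x_C = 0, so x_C = 15.5 + 0.5x_S.
The game is symmetric, so in equilibrium x_S = x_C: the reaction function gives 0.5x_C = 15.5, hence x_C = 31.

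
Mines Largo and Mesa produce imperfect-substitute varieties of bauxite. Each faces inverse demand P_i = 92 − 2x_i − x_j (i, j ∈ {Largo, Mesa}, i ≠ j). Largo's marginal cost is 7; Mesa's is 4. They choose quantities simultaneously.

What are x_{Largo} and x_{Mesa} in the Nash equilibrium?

16.8, 17.8

Mine Largo's profit: π = x_{Largo}(92 − 2x_{Largo} − x_{Mesa}) − 7x_{Largo}.
∂π/∂x_{Largo} = 85 − 4x_{Largo} − x_{Mesa} = 0 ⇒ x_{Largo} = 21.25 − 0.25x_{Mesa}.
Similarly x_{Mesa} = 22 − 0.25x_{Largo}.
Substituting the second reaction function into the first: x_{Largo} = 21.25 − 0.25(22 − 0.25x_{Largo}), which gives 0.9375x_{Largo} = 15.75 ⇒ x_{Largo} = 16.8.
Then x_{Mesa} = 22 − 0.25·16.8 = 17.8.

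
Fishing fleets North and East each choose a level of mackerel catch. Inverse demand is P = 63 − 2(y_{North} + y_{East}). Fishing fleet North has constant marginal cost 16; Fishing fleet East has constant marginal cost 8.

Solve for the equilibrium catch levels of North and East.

Fishing fleet North's profit: π = y_{North}(63 − 2(y_{North} + y_{East})) − 16y_{North}.
∂π/∂y_{North} = 47 − 4y_{North} − 2y_{East} = 0, so y_{North} = 11.75 − 0.5y_{East}.
By the same steps for East: y_{East} = 13.75 − 0.5y_{North}.
Substituting the second reaction function into the first: y_{North} = 11.75 − 0.5(13.75 − 0.5y_{North}), which gives 0.75y_{North} = 4.875 ⇒ y_{North} = 6.5.
Then y_{East} = 13.75 − 0.5·6.5 = 10.5.

6.5, 10.5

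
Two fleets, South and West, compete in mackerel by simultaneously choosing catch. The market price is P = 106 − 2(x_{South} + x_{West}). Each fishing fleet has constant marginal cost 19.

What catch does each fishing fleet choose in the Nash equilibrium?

Fishing fleet South's profit: π = x_{South}(106 − 2(x_{South} + x_{West})) − 19x_{South}.
∂π/∂x_{South} = 87 − 4x_{South} − 2x_{West} = 0, so x_{South} = 21.75 − 0.5x_{West}.
The game is symmetric, so in equilibrium x_{West} = x_{South}: the reaction function gives 1.5x_{South} = 21.75, hence x_{South} = 14.5.

14.5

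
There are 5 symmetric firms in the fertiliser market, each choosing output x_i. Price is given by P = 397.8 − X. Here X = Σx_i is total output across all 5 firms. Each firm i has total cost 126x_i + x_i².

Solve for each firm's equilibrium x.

A representative firm's profit is π_i = x_i(397.8 − X) − 126x_i − x_i², with X = x_i + Σ_{j≠i} x_j.
First-order condition: 271.8 − 4x_i − Σ_{j≠i} x_j = 0.
In a symmetric equilibrium every firm chooses the same x, so Σ_{j≠i} x_j = 4x. The condition becomes 271.8 − 8x = 0, giving x = 271.8/8 = 33.975.

33.975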